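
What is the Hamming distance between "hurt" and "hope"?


Comparing character by character (same length = 4):
  Pos 0: 'h' vs 'h' =
  Pos 1: 'u' vs 'o' !=
  Pos 2: 'r' vs 'p' !=
  Pos 3: 't' vs 'e' !=
Hamming distance = 3


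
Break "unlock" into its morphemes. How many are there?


Word: "unlock"
Morphemes: un- + lock
Each morpheme carries meaning
= 2 morphemes


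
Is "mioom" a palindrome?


Word: "mioom"
Reversed: "mooim"
Forward == Backward? mioom != mooim
Palindrome = No


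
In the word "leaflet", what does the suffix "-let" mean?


Suffix: -let
Example: leaflet = leaf + -let
Meaning = small


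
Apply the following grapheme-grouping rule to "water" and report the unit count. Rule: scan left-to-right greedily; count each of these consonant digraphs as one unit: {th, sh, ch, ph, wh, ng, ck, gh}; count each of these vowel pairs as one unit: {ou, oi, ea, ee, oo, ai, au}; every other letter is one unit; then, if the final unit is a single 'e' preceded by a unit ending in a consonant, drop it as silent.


Word: "water" (5 letters)
Left-to-right scan:
  (1) 'w' (letter)
  (2) 'a' (letter)
  (3) 't' (letter)
  (4) 'e' (letter)
  (5) 'r' (letter)
Units from scan: 5
Sound units = 5 units


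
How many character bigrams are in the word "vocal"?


Word: "vocal" (length 5)
Number of 2-grams = length - 2 + 1 = 5 - 2 + 1
= 4


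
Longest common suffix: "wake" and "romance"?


Word 1: "wake"
Word 2: "romance"
Comparing from end:
  Pos -1: 'e' == 'e'
  Pos -2: 'k' != 'c' (stop)
LCS = "e" (length 1)


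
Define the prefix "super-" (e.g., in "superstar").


Prefix: super-
As in: superstar -> super- + star
Meaning = above / beyond


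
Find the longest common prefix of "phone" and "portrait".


Word 1: "phone"
Word 2: "portrait"
Comparing from start:
  Pos 0: 'p' == 'p'
  Pos 1: 'h' != 'o' (stop)
LCP = "p" (length 1)


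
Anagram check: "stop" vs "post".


Word 1: "stop" → sorted: opst
Word 2: "post" → sorted: opst
Same letters? opst == opst
Anagram = Yes


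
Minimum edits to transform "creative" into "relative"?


Word 1: "creative" (length 8)
Word 2: "relative" (length 8)
One optimal edit sequence (insert/delete/substitute each cost 1):
  1. delete 'c'  (+1)
  2. keep 'r'
  3. keep 'e'
  4. insert 'l'  (+1)
  5. keep 'a'
  6. keep 't'
  7. keep 'i'
  8. keep 'v'
  9. keep 'e'
Total edit operations: 2
Edit distance = 2


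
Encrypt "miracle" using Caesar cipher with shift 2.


Word: "miracle"
Shift: 2
Each letter → (letter + shift) mod 26:
  'm' (12) + 2 = 14 → 'o'
  'i' (8) + 2 = 10 → 'k'
  'r' (17) + 2 = 19 → 't'
  'a' (0) + 2 = 2 → 'c'
  'c' (2) + 2 = 4 → 'e'
  'l' (11) + 2 = 13 → 'n'
  'e' (4) + 2 = 6 → 'g'
Result = "oktceng"


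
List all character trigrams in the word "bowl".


Word: "bowl" (length 4)
Number of trigrams = 4 - 3 + 1 = 2
  Position 0: "bow"
  Position 1: "owl"
Trigrams = "bow", "owl"


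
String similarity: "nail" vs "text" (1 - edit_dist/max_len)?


Word 1: "nail" (length 4)
Word 2: "text" (length 4)
One optimal edit sequence:
  1. substitute 'n' -> 't'  (+1)
  2. substitute 'a' -> 'e'  (+1)
  3. substitute 'i' -> 'x'  (+1)
  4. substitute 'l' -> 't'  (+1)
Edit distance = 4
Max length = max(4, 4) = 4
Similarity = 1 - 4/4
= 0.0000


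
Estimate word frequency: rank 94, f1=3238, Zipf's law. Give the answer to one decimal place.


Zipf's law: f(r) = f(1) / r
f(1) = 3238
f(94) = 3238 / 94
= 34.4 occurrences


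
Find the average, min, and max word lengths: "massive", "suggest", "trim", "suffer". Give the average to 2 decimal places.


Lengths: "massive"=7, "suggest"=7, "trim"=4, "suffer"=6
Sum = 24, Count = 4
Average = 24/4 = 6.00
= avg=6.00, min=4, max=7


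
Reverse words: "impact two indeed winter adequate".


Original: "impact two indeed winter adequate"
Words (1..n): impact | two | indeed | winter | adequate
Reversed (n..1): adequate | winter | indeed | two | impact
Result = "adequate winter indeed two impact"


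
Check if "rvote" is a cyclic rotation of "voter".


Word: "voter", Candidate: "rvote"
Method: check if candidate is substring of word+word
"votervoter" contains "rvote"? Yes
Is rotation = Yes


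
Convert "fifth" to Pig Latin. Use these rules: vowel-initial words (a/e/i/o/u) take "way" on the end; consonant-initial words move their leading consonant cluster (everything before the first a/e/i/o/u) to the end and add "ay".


Word: "fifth"
Starts with consonant(s) → move to end, add 'ay'
Consonant cluster: "f"
Pig Latin = "ifthfay"


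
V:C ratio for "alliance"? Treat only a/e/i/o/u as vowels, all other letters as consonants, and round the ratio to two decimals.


Word: "alliance"
Vowels (a,e,i,o,u): 4
Consonants: 4
Ratio = 4/4
= 1.00


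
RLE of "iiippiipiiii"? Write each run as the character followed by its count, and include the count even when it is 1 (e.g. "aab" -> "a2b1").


String: "iiippiipiiii"
Scanning for consecutive runs:
  'i' x 3
  'p' x 2
  'i' x 2
  'p' x 1
  'i' x 4
RLE = "i3p2i2p1i4"


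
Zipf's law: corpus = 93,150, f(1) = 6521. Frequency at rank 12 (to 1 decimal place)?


Zipf's law: f(r) = f(1) / r
f(1) = 6521
f(12) = 6521 / 12
= 543.4 occurrences


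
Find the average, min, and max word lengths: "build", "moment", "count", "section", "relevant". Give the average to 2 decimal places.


Lengths: "build"=5, "moment"=6, "count"=5, "section"=7, "relevant"=8
Sum = 31, Count = 5
Average = 31/5 = 6.20
= avg=6.20, min=5, max=8


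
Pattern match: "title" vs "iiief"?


Pattern of "title": [0, 1, 0, 2, 3]
Pattern of "iiief": [0, 0, 0, 1, 2]
Patterns do not match
Same pattern = No


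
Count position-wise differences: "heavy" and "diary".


Comparing character by character (same length = 5):
  Pos 0: 'h' vs 'd' !=
  Pos 1: 'e' vs 'i' !=
  Pos 2: 'a' vs 'a' =
  Pos 3: 'v' vs 'r' !=
  Pos 4: 'y' vs 'y' =
Hamming distance = 3


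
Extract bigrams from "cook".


Word: "cook" (length 4)
Number of bigrams = 4 - 2 + 1 = 3
  Position 0: "co"
  Position 1: "oo"
  Position 2: "ok"
Bigrams = "co", "oo", "ok"


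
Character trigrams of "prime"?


Word: "prime" (length 5)
Number of trigrams = 5 - 3 + 1 = 3
  Position 0: "pri"
  Position 1: "rim"
  Position 2: "ime"
Trigrams = "pri", "rim", "ime"


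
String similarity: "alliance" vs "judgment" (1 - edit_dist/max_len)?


Word 1: "alliance" (length 8)
Word 2: "judgment" (length 8)
One optimal edit sequence:
  1. substitute 'a' -> 'j'  (+1)
  2. substitute 'l' -> 'u'  (+1)
  3. substitute 'l' -> 'd'  (+1)
  4. substitute 'i' -> 'g'  (+1)
  5. substitute 'a' -> 'm'  (+1)
  6. substitute 'n' -> 'e'  (+1)
  7. substitute 'c' -> 'n'  (+1)
  8. substitute 'e' -> 't'  (+1)
Edit distance = 8
Max length = max(8, 8) = 8
Similarity = 1 - 8/8
= 0.0000


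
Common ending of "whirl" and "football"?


Word 1: "whirl"
Word 2: "football"
Comparing from end:
  Pos -1: 'l' == 'l'
  Pos -2: 'r' != 'l' (stop)
LCS = "l" (length 1)


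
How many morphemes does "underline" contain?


Word: "underline"
Morphemes: under- + line
Each morpheme carries meaning
= 2 morphemes


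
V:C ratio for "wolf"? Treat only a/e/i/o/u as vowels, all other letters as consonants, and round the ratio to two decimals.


Word: "wolf"
Vowels (a,e,i,o,u): 1
Consonants: 3
Ratio = 1/3
= 0.33


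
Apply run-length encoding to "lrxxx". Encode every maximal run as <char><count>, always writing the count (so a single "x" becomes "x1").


String: "lrxxx"
Scanning for consecutive runs:
  'l' x 1
  'r' x 1
  'x' x 3
RLE = "l1r1x3"


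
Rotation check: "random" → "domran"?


Word: "random", Candidate: "domran"
Method: check if candidate is substring of word+word
"randomrandom" contains "domran"? Yes
Is rotation = Yes


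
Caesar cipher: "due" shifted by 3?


Word: "due"
Shift: 3
Each letter → (letter + shift) mod 26:
  'd' (3) + 3 = 6 → 'g'
  'u' (20) + 3 = 23 → 'x'
  'e' (4) + 3 = 7 → 'h'
Result = "gxh"


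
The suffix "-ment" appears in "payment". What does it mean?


Suffix: -ment
Example: payment = pay + -ment
Meaning = result of action


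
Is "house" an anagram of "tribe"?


Word 1: "tribe" → sorted: beirt
Word 2: "house" → sorted: ehosu
Same letters? beirt != ehosu
Anagram = No


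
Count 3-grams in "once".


Word: "once" (length 4)
Number of 3-grams = length - 3 + 1 = 4 - 3 + 1
= 2


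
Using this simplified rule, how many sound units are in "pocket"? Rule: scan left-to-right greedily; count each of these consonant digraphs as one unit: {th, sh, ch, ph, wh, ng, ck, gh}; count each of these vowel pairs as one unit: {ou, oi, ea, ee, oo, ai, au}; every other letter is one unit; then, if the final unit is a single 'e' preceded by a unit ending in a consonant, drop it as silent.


Word: "pocket" (6 letters)
Left-to-right scan:
  1. 'p' (letter)
  2. 'o' (letter)
  3. 'ck' (digraph)
  4. 'e' (letter)
  5. 't' (letter)
Units from scan: 5
Sound units = 5 units


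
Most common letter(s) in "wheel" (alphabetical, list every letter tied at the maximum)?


Word: "wheel"
Letter counts:
  'e': 2
  'h': 1
  'l': 1
  'w': 1
Maximum count = 2
Most frequent = 'e' (2 times each)


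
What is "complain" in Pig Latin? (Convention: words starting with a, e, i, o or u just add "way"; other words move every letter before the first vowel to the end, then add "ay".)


Word: "complain"
Starts with consonant(s) → move to end, add 'ay'
Consonant cluster: "c"
Pig Latin = "omplaincay"


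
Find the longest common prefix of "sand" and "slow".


Word 1: "sand"
Word 2: "slow"
Comparing from start:
  Pos 0: 's' == 's'
  Pos 1: 'a' != 'l' (stop)
LCP = "s" (length 1)


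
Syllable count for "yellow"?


Word: "yellow"
Syllable breakdown: yel / low
Counting: 2 parts
= 2 syllables


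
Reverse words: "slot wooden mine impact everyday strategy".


Original: "slot wooden mine impact everyday strategy"
Words (1..n): slot | wooden | mine | impact | everyday | strategy
Reversed (n..1): strategy | everyday | impact | mine | wooden | slot
Result = "strategy everyday impact mine wooden slot"


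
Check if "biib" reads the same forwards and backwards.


Word: "biib"
Reversed: "biib"
Forward == Backward? biib == biib
Palindrome = Yes


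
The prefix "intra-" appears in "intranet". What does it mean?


Prefix: intra-
As in: intranet -> intra- + net
Meaning = within


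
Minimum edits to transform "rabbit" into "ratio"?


Word 1: "rabbit" (length 6)
Word 2: "ratio" (length 5)
One optimal edit sequence (insert/delete/substitute each cost 1):
  1. keep 'r'
  2. keep 'a'
  3. delete 'b'  (+1)
  4. substitute 'b' -> 't'  (+1)
  5. keep 'i'
  6. substitute 't' -> 'o'  (+1)
Total edit operations: 3
Edit distance = 3


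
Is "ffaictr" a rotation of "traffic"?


Word: "traffic", Candidate: "ffaictr"
Method: check if candidate is substring of word+word
"traffictraffic" contains "ffaictr"? No
Is rotation = No


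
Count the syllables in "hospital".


Word: "hospital"
Syllable breakdown: hos | pi | tal
Counting: 3 parts
= 3 syllables


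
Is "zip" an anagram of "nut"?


Word 1: "nut" → sorted: ntu
Word 2: "zip" → sorted: ipz
Same letters? ntu != ipz
Anagram = No


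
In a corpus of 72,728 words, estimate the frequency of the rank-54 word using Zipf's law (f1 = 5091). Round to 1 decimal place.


Zipf's law: f(r) = f(1) / r
f(1) = 5091
f(54) = 5091 / 54
= 94.3 occurrences


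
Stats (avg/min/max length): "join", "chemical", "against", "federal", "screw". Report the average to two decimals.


Lengths: "join"=4, "chemical"=8, "against"=7, "federal"=7, "screw"=5
Sum = 31, Count = 5
Average = 31/5 = 6.20
= avg=6.20, min=4, max=8


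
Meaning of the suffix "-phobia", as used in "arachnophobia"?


Suffix: -phobia
As in: arachnophobia -> arachno- + -phobia
Meaning = fear of


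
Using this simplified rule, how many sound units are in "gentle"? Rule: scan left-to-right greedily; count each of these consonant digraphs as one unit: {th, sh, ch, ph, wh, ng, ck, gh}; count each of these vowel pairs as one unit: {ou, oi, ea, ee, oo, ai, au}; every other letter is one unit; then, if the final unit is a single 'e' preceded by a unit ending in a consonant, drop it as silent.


Word: "gentle" (6 letters)
Left-to-right scan:
  [1] 'g' (letter)
  [2] 'e' (letter)
  [3] 'n' (letter)
  [4] 't' (letter)
  [5] 'l' (letter)
  [6] 'e' (letter)
Units from scan: 6
Final unit is 'e' after a consonant -> drop as silent (-1)
Sound units = 5 units


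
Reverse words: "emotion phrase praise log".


Original: "emotion phrase praise log"
Words (1..n): emotion | phrase | praise | log
Reversed (n..1): log | praise | phrase | emotion
Result = "log praise phrase emotion"


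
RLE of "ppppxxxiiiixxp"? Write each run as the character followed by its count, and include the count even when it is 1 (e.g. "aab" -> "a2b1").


String: "ppppxxxiiiixxp"
Scanning for consecutive runs:
  'p' x 4
  'x' x 3
  'i' x 4
  'x' x 2
  'p' x 1
RLE = "p4x3i4x2p1"


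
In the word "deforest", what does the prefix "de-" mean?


Prefix: de-
Example: deforest = de- + forest
Meaning = remove / reverse


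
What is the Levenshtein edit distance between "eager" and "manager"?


Word 1: "eager" (length 5)
Word 2: "manager" (length 7)
One optimal edit sequence (insert/delete/substitute each cost 1):
  1. insert 'm'  (+1)
  2. insert 'a'  (+1)
  3. substitute 'e' -> 'n'  (+1)
  4. keep 'a'
  5. keep 'g'
  6. keep 'e'
  7. keep 'r'
Total edit operations: 3
Edit distance = 3


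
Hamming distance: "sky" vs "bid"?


Comparing character by character (same length = 3):
  Pos 0: 's' vs 'b' !=
  Pos 1: 'k' vs 'i' !=
  Pos 2: 'y' vs 'd' !=
Hamming distance = 3


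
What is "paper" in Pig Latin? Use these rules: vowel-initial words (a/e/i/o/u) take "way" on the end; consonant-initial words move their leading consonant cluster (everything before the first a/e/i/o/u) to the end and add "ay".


Word: "paper"
Starts with consonant(s) → move to end, add 'ay'
Consonant cluster: "p"
Pig Latin = "aperpay"


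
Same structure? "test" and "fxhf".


Pattern of "test": [0, 1, 2, 0]
Pattern of "fxhf": [0, 1, 2, 0]
Patterns match
Same pattern = Yes


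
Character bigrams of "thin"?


Word: "thin" (length 4)
Number of bigrams = 4 - 2 + 1 = 3
  Position 0: "th"
  Position 1: "hi"
  Position 2: "in"
Bigrams = "th", "hi", "in"


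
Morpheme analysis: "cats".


Word: "cats"
Morphemes: cat | -s
Each morpheme carries meaning
= 2 morphemes


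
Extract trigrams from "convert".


Word: "convert" (length 7)
Number of trigrams = 7 - 3 + 1 = 5
  Position 0: "con"
  Position 1: "onv"
  Position 2: "nve"
  Position 3: "ver"
  Position 4: "ert"
Trigrams = "con", "onv", "nve", "ver", "ert"


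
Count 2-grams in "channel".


Word: "channel" (length 7)
Number of 2-grams = length - 2 + 1 = 7 - 2 + 1
= 6


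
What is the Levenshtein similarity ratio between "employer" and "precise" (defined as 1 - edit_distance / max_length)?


Word 1: "employer" (length 8)
Word 2: "precise" (length 7)
One optimal edit sequence:
  1. substitute 'e' -> 'p'  (+1)
  2. substitute 'm' -> 'r'  (+1)
  3. substitute 'p' -> 'e'  (+1)
  4. substitute 'l' -> 'c'  (+1)
  5. substitute 'o' -> 'i'  (+1)
  6. substitute 'y' -> 's'  (+1)
  7. keep 'e'
  8. delete 'r'  (+1)
Edit distance = 7
Max length = max(8, 7) = 8
Similarity = 1 - 7/8
= 0.1250


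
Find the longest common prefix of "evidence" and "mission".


Word 1: "evidence"
Word 2: "mission"
Comparing from start:
  Pos 0: 'e' != 'm' (stop)
LCP = "" (length 0)


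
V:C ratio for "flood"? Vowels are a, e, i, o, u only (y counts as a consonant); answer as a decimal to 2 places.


Word: "flood"
Vowels (a,e,i,o,u): 2
Consonants: 3
Ratio = 2/3
= 0.67


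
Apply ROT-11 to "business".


Word: "business"
Shift: 11
Each letter → (letter + shift) mod 26:
  'b' (1) + 11 = 12 → 'm'
  'u' (20) + 11 = 5 → 'f'
  's' (18) + 11 = 3 → 'd'
  'i' (8) + 11 = 19 → 't'
  'n' (13) + 11 = 24 → 'y'
  'e' (4) + 11 = 15 → 'p'
  's' (18) + 11 = 3 → 'd'
  's' (18) + 11 = 3 → 'd'
Result = "mfdtypdd"


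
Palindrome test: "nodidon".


Word: "nodidon"
Reversed: "nodidon"
Forward == Backward? nodidon == nodidon
Palindrome = Yes


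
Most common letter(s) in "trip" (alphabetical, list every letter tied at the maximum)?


Word: "trip"
Letter counts:
  'i': 1
  'p': 1
  'r': 1
  't': 1
Maximum count = 1
Most frequent = 'i', 'p', 'r', 't' (1 time each)


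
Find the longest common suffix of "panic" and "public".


Word 1: "panic"
Word 2: "public"
Comparing from end:
  Pos -1: 'c' == 'c'
  Pos -2: 'i' == 'i'
  Pos -3: 'n' != 'l' (stop)
LCS = "ic" (length 2)


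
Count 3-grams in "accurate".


Word: "accurate" (length 8)
Number of 3-grams = length - 3 + 1 = 8 - 3 + 1
= 6


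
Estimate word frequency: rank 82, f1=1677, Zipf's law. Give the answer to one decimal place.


Zipf's law: f(r) = f(1) / r
f(1) = 1677
f(82) = 1677 / 82
= 20.5 occurrences


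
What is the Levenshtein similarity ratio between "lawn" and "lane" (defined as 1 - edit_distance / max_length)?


Word 1: "lawn" (length 4)
Word 2: "lane" (length 4)
One optimal edit sequence:
  1. keep 'l'
  2. keep 'a'
  3. substitute 'w' -> 'n'  (+1)
  4. substitute 'n' -> 'e'  (+1)
Edit distance = 2
Max length = max(4, 4) = 4
Similarity = 1 - 2/4
= 0.5000


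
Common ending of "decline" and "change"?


Word 1: "decline"
Word 2: "change"
Comparing from end:
  Pos -1: 'e' == 'e'
  Pos -2: 'n' != 'g' (stop)
LCS = "e" (length 1)


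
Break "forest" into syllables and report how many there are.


Word: "forest"
Syllable breakdown: for · est
Counting: 2 parts
= 2 syllables


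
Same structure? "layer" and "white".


Pattern of "layer": [0, 1, 2, 3, 4]
Pattern of "white": [0, 1, 2, 3, 4]
Patterns match
Same pattern = Yes


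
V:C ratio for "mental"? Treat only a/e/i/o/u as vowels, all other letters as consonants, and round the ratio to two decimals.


Word: "mental"
Vowels (a,e,i,o,u): 2
Consonants: 4
Ratio = 2/4
= 0.50


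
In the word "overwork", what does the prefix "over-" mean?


Prefix: over-
Example: overwork (over- + work)
Meaning = excessive


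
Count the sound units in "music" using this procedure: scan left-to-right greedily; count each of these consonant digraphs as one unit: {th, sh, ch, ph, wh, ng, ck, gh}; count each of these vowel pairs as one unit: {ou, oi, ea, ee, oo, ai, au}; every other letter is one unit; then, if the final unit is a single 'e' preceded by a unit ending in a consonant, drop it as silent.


Word: "music" (5 letters)
Left-to-right scan:
  (1) 'm' (letter)
  (2) 'u' (letter)
  (3) 's' (letter)
  (4) 'i' (letter)
  (5) 'c' (letter)
Units from scan: 5
Sound units = 5 units


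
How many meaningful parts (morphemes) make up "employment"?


Word: "employment"
Morphemes: employ / -ment
Each morpheme carries meaning
= 2 morphemes


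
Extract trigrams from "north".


Word: "north" (length 5)
Number of trigrams = 5 - 3 + 1 = 3
  Position 0: "nor"
  Position 1: "ort"
  Position 2: "rth"
Trigrams = "nor", "ort", "rth"


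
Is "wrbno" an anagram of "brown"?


Word 1: "brown" → sorted: bnorw
Word 2: "wrbno" → sorted: bnorw
Same letters? bnorw == bnorw
Anagram = Yes


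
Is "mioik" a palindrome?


Word: "mioik"
Reversed: "kioim"
Forward == Backward? mioik != kioim
Palindrome = No


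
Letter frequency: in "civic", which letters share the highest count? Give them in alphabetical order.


Word: "civic"
Letter counts:
  'c': 2
  'i': 2
  'v': 1
Maximum count = 2
Most frequent = 'c', 'i' (2 times each)


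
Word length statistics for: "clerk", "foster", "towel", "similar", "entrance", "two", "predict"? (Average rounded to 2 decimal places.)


Lengths: "clerk"=5, "foster"=6, "towel"=5, "similar"=7, "entrance"=8, "two"=3, "predict"=7
Sum = 41, Count = 7
Average = 41/7 = 5.86
= avg=5.86, min=3, max=8


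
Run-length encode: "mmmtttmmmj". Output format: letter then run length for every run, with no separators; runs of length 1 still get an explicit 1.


String: "mmmtttmmmj"
Scanning for consecutive runs:
  'm' x 3
  't' x 3
  'm' x 3
  'j' x 1
RLE = "m3t3m3j1"


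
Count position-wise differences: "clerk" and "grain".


Comparing character by character (same length = 5):
  Pos 0: 'c' vs 'g' !=
  Pos 1: 'l' vs 'r' !=
  Pos 2: 'e' vs 'a' !=
  Pos 3: 'r' vs 'i' !=
  Pos 4: 'k' vs 'n' !=
Hamming distance = 5


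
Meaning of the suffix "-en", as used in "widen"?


Suffix: -en
Example: widen = wide + -en, with a spelling change
Meaning = to make / become


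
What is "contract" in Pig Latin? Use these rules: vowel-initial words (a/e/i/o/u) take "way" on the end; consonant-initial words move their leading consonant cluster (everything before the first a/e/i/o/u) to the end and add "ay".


Word: "contract"
Starts with consonant(s) → move to end, add 'ay'
Consonant cluster: "c"
Pig Latin = "ontractcay"


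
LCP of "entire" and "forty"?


Word 1: "entire"
Word 2: "forty"
Comparing from start:
  Pos 0: 'e' != 'f' (stop)
LCP = "" (length 0)


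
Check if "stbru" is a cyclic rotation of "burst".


Word: "burst", Candidate: "stbru"
Method: check if candidate is substring of word+word
"burstburst" contains "stbru"? No
Is rotation = No


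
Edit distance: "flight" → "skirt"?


Word 1: "flight" (length 6)
Word 2: "skirt" (length 5)
One optimal edit sequence (insert/delete/substitute each cost 1):
  1. substitute 'f' -> 's'  (+1)
  2. substitute 'l' -> 'k'  (+1)
  3. keep 'i'
  4. delete 'g'  (+1)
  5. substitute 'h' -> 'r'  (+1)
  6. keep 't'
Total edit operations: 4
Edit distance = 4


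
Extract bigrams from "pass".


Word: "pass" (length 4)
Number of bigrams = 4 - 2 + 1 = 3
  Position 0: "pa"
  Position 1: "as"
  Position 2: "ss"
Bigrams = "pa", "as", "ss"


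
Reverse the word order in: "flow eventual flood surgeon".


Original: "flow eventual flood surgeon"
Words (1..n): flow | eventual | flood | surgeon
Reversed (n..1): surgeon | flood | eventual | flow
Result = "surgeon flood eventual flow"


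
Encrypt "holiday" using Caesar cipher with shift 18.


Word: "holiday"
Shift: 18
Each letter → (letter + shift) mod 26:
  'h' (7) + 18 = 25 → 'z'
  'o' (14) + 18 = 6 → 'g'
  'l' (11) + 18 = 3 → 'd'
  'i' (8) + 18 = 0 → 'a'
  'd' (3) + 18 = 21 → 'v'
  'a' (0) + 18 = 18 → 's'
  'y' (24) + 18 = 16 → 'q'
Result = "zgdavsq"


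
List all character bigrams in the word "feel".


Word: "feel" (length 4)
Number of bigrams = 4 - 2 + 1 = 3
  Position 0: "fe"
  Position 1: "ee"
  Position 2: "el"
Bigrams = "fe", "ee", "el"


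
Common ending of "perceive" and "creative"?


Word 1: "perceive"
Word 2: "creative"
Comparing from end:
  Pos -1: 'e' == 'e'
  Pos -2: 'v' == 'v'
  Pos -3: 'i' == 'i'
  Pos -4: 'e' != 't' (stop)
LCS = "ive" (length 3)


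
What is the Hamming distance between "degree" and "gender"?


Comparing character by character (same length = 6):
  Pos 0: 'd' vs 'g' !=
  Pos 1: 'e' vs 'e' =
  Pos 2: 'g' vs 'n' !=
  Pos 3: 'r' vs 'd' !=
  Pos 4: 'e' vs 'e' =
  Pos 5: 'e' vs 'r' !=
Hamming distance = 4


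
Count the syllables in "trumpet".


Word: "trumpet"
Syllable breakdown: trum-pet
Counting: 2 parts
= 2 syllables


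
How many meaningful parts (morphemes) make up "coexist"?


Word: "coexist"
Morphemes: co- | exist
Each morpheme carries meaning
= 2 morphemes


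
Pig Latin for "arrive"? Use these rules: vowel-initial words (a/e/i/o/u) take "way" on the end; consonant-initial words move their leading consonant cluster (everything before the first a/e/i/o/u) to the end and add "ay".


Word: "arrive"
Starts with vowel → add 'way'
Pig Latin = "arriveway"


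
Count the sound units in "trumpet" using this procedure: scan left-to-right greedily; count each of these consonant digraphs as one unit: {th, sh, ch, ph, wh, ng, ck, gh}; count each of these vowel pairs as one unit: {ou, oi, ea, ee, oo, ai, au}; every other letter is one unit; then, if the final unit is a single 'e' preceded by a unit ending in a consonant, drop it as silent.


Word: "trumpet" (7 letters)
Left-to-right scan:
  [1] 't' (letter)
  [2] 'r' (letter)
  [3] 'u' (letter)
  [4] 'm' (letter)
  [5] 'p' (letter)
  [6] 'e' (letter)
  [7] 't' (letter)
Units from scan: 7
Sound units = 7 units


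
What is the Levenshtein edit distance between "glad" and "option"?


Word 1: "glad" (length 4)
Word 2: "option" (length 6)
One optimal edit sequence (insert/delete/substitute each cost 1):
  1. insert 'o'  (+1)
  2. insert 'p'  (+1)
  3. substitute 'g' -> 't'  (+1)
  4. substitute 'l' -> 'i'  (+1)
  5. substitute 'a' -> 'o'  (+1)
  6. substitute 'd' -> 'n'  (+1)
Total edit operations: 6
Edit distance = 6


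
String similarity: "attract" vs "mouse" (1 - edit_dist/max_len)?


Word 1: "attract" (length 7)
Word 2: "mouse" (length 5)
One optimal edit sequence:
  1. delete 'a'  (+1)
  2. delete 't'  (+1)
  3. substitute 't' -> 'm'  (+1)
  4. substitute 'r' -> 'o'  (+1)
  5. substitute 'a' -> 'u'  (+1)
  6. substitute 'c' -> 's'  (+1)
  7. substitute 't' -> 'e'  (+1)
Edit distance = 7
Max length = max(7, 5) = 7
Similarity = 1 - 7/7
= 0.0000


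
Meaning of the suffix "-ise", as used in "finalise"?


Suffix: -ise
As in: finalise -> final + -ise
Meaning = to make


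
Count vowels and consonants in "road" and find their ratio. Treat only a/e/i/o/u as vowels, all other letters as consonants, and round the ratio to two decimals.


Word: "road"
Vowels (a,e,i,o,u): 2
Consonants: 2
Ratio = 2/2
= 1.00


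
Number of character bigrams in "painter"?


Word: "painter" (length 7)
Number of 2-grams = length - 2 + 1 = 7 - 2 + 1
= 6


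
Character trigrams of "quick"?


Word: "quick" (length 5)
Number of trigrams = 5 - 3 + 1 = 3
  Position 0: "qui"
  Position 1: "uic"
  Position 2: "ick"
Trigrams = "qui", "uic", "ick"


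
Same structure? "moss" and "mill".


Pattern of "moss": [0, 1, 2, 2]
Pattern of "mill": [0, 1, 2, 2]
Patterns match
Same pattern = Yes


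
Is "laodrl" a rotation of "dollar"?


Word: "dollar", Candidate: "laodrl"
Method: check if candidate is substring of word+word
"dollardollar" contains "laodrl"? No
Is rotation = No


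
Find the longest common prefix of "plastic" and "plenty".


Word 1: "plastic"
Word 2: "plenty"
Comparing from start:
  Pos 0: 'p' == 'p'
  Pos 1: 'l' == 'l'
  Pos 2: 'a' != 'e' (stop)
LCP = "pl" (length 2)


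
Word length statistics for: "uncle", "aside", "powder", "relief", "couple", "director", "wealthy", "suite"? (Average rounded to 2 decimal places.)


Lengths: "uncle"=5, "aside"=5, "powder"=6, "relief"=6, "couple"=6, "director"=8, "wealthy"=7, "suite"=5
Sum = 48, Count = 8
Average = 48/8 = 6.00
= avg=6.00, min=5, max=8


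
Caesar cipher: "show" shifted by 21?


Word: "show"
Shift: 21
Each letter → (letter + shift) mod 26:
  's' (18) + 21 = 13 → 'n'
  'h' (7) + 21 = 2 → 'c'
  'o' (14) + 21 = 9 → 'j'
  'w' (22) + 21 = 17 → 'r'
Result = "ncjr"


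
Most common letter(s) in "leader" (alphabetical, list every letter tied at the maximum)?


Word: "leader"
Letter counts:
  'a': 1
  'd': 1
  'e': 2
  'l': 1
  'r': 1
Maximum count = 2
Most frequent = 'e' (2 times each)


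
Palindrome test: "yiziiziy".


Word: "yiziiziy"
Reversed: "yiziiziy"
Forward == Backward? yiziiziy == yiziiziy
Palindrome = Yes


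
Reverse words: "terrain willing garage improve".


Original: "terrain willing garage improve"
Words (1..n): terrain | willing | garage | improve
Reversed (n..1): improve | garage | willing | terrain
Result = "improve garage willing terrain"


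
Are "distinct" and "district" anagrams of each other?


Word 1: "distinct" → sorted: cdiinstt
Word 2: "district" → sorted: cdiirstt
Same letters? cdiinstt != cdiirstt
Anagram = No


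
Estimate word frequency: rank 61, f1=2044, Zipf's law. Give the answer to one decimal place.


Zipf's law: f(r) = f(1) / r
f(1) = 2044
f(61) = 2044 / 61
= 33.5 occurrences


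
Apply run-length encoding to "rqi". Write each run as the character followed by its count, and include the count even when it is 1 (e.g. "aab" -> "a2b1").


String: "rqi"
Scanning for consecutive runs:
  'r' x 1
  'q' x 1
  'i' x 1
RLE = "r1q1i1"


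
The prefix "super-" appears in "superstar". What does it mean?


Prefix: super-
As in: superstar -> super- + star
Meaning = above / beyond


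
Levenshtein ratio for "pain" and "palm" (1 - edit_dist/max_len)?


Word 1: "pain" (length 4)
Word 2: "palm" (length 4)
One optimal edit sequence:
  1. keep 'p'
  2. keep 'a'
  3. substitute 'i' -> 'l'  (+1)
  4. substitute 'n' -> 'm'  (+1)
Edit distance = 2
Max length = max(4, 4) = 4
Similarity = 1 - 2/4
= 0.5000


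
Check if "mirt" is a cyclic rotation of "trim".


Word: "trim", Candidate: "mirt"
Method: check if candidate is substring of word+word
"trimtrim" contains "mirt"? No
Is rotation = No


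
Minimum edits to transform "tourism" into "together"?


Word 1: "tourism" (length 7)
Word 2: "together" (length 8)
One optimal edit sequence (insert/delete/substitute each cost 1):
  1. keep 't'
  2. keep 'o'
  3. insert 'g'  (+1)
  4. substitute 'u' -> 'e'  (+1)
  5. substitute 'r' -> 't'  (+1)
  6. substitute 'i' -> 'h'  (+1)
  7. substitute 's' -> 'e'  (+1)
  8. substitute 'm' -> 'r'  (+1)
Total edit operations: 6
Edit distance = 6


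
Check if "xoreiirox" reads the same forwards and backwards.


Word: "xoreiirox"
Reversed: "xoriierox"
Forward == Backward? xoreiirox != xoriierox
Palindrome = No


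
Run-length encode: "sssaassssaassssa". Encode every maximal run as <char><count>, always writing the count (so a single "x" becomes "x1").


String: "sssaassssaassssa"
Scanning for consecutive runs:
  's' x 3
  'a' x 2
  's' x 4
  'a' x 2
  's' x 4
  'a' x 1
RLE = "s3a2s4a2s4a1"


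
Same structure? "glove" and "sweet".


Pattern of "glove": [0, 1, 2, 3, 4]
Pattern of "sweet": [0, 1, 2, 2, 3]
Patterns do not match
Same pattern = No


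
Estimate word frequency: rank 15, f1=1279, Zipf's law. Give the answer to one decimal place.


Zipf's law: f(r) = f(1) / r
f(1) = 1279
f(15) = 1279 / 15
= 85.3 occurrences


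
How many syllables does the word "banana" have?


Word: "banana"
Syllable breakdown: ba-na-na
Counting: 3 parts
= 3 syllables


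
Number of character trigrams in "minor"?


Word: "minor" (length 5)
Number of 3-grams = length - 3 + 1 = 5 - 3 + 1
= 3


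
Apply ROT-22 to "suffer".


Word: "suffer"
Shift: 22
Each letter → (letter + shift) mod 26:
  's' (18) + 22 = 14 → 'o'
  'u' (20) + 22 = 16 → 'q'
  'f' (5) + 22 = 1 → 'b'
  'f' (5) + 22 = 1 → 'b'
  'e' (4) + 22 = 0 → 'a'
  'r' (17) + 22 = 13 → 'n'
Result = "oqbban"


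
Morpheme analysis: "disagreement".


Word: "disagreement"
Morphemes: dis- | agree | -ment
Each morpheme carries meaning
= 3 morphemes


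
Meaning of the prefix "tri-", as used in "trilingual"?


Prefix: tri-
As in: trilingual -> tri- + lingual
Meaning = three


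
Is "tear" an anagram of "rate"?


Word 1: "rate" → sorted: aert
Word 2: "tear" → sorted: aert
Same letters? aert == aert
Anagram = Yes


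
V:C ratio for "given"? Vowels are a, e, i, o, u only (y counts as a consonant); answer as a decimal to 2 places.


Word: "given"
Vowels (a,e,i,o,u): 2
Consonants: 3
Ratio = 2/3
= 0.67


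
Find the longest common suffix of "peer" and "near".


Word 1: "peer"
Word 2: "near"
Comparing from end:
  Pos -1: 'r' == 'r'
  Pos -2: 'e' != 'a' (stop)
LCS = "r" (length 1)


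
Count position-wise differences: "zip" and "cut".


Comparing character by character (same length = 3):
  Pos 0: 'z' vs 'c' !=
  Pos 1: 'i' vs 'u' !=
  Pos 2: 'p' vs 't' !=
Hamming distance = 3


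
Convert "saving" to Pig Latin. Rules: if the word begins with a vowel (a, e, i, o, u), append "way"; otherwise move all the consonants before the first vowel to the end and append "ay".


Word: "saving"
Starts with consonant(s) → move to end, add 'ay'
Consonant cluster: "s"
Pig Latin = "avingsay"


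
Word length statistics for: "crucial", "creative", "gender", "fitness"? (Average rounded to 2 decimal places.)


Lengths: "crucial"=7, "creative"=8, "gender"=6, "fitness"=7
Sum = 28, Count = 4
Average = 28/4 = 7.00
= avg=7.00, min=6, max=8


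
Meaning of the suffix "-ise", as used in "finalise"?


Suffix: -ise
Example: finalise (final + -ise)
Meaning = to make


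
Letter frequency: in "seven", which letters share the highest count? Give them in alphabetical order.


Word: "seven"
Letter counts:
  'e': 2
  'n': 1
  's': 1
  'v': 1
Maximum count = 2
Most frequent = 'e' (2 times each)


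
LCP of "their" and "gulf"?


Word 1: "their"
Word 2: "gulf"
Comparing from start:
  Pos 0: 't' != 'g' (stop)
LCP = "" (length 0)


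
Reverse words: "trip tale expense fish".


Original: "trip tale expense fish"
Words (1..n): trip | tale | expense | fish
Reversed (n..1): fish | expense | tale | trip
Result = "fish expense tale trip"


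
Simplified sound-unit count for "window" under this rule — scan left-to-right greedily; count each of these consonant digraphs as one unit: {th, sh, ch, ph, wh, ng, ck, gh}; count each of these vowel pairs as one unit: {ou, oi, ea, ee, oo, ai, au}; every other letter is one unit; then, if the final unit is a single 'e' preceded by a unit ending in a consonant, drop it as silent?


Word: "window" (6 letters)
Left-to-right scan:
  (1) 'w' (letter)
  (2) 'i' (letter)
  (3) 'n' (letter)
  (4) 'd' (letter)
  (5) 'o' (letter)
  (6) 'w' (letter)
Units from scan: 6
Sound units = 6 units


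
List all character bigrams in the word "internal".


Word: "internal" (length 8)
Number of bigrams = 8 - 2 + 1 = 7
  Position 0: "in"
  Position 1: "nt"
  Position 2: "te"
  Position 3: "er"
  Position 4: "rn"
  Position 5: "na"
  Position 6: "al"
Bigrams = "in", "nt", "te", "er", "rn", "na", "al"


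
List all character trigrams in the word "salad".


Word: "salad" (length 5)
Number of trigrams = 5 - 3 + 1 = 3
  Position 0: "sal"
  Position 1: "ala"
  Position 2: "lad"
Trigrams = "sal", "ala", "lad"


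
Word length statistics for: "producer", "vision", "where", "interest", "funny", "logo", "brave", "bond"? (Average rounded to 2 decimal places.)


Lengths: "producer"=8, "vision"=6, "where"=5, "interest"=8, "funny"=5, "logo"=4, "brave"=5, "bond"=4
Sum = 45, Count = 8
Average = 45/8 = 5.63
= avg=5.63, min=4, max=8


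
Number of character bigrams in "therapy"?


Word: "therapy" (length 7)
Number of 2-grams = length - 2 + 1 = 7 - 2 + 1
= 6


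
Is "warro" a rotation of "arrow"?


Word: "arrow", Candidate: "warro"
Method: check if candidate is substring of word+word
"arrowarrow" contains "warro"? Yes
Is rotation = Yes


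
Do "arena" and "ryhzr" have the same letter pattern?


Pattern of "arena": [0, 1, 2, 3, 0]
Pattern of "ryhzr": [0, 1, 2, 3, 0]
Patterns match
Same pattern = Yes


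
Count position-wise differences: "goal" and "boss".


Comparing character by character (same length = 4):
  Pos 0: 'g' vs 'b' !=
  Pos 1: 'o' vs 'o' =
  Pos 2: 'a' vs 's' !=
  Pos 3: 'l' vs 's' !=
Hamming distance = 3


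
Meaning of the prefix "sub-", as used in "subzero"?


Prefix: sub-
Example: subzero = sub- + zero
Meaning = under / below


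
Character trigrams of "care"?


Word: "care" (length 4)
Number of trigrams = 4 - 3 + 1 = 2
  Position 0: "car"
  Position 1: "are"
Trigrams = "car", "are"


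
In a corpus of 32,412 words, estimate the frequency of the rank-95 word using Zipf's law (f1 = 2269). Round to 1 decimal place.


Zipf's law: f(r) = f(1) / r
f(1) = 2269
f(95) = 2269 / 95
= 23.9 occurrences


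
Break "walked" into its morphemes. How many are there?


Word: "walked"
Morphemes: walk | -ed
Each morpheme carries meaning
= 2 morphemes


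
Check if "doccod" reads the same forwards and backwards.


Word: "doccod"
Reversed: "doccod"
Forward == Backward? doccod == doccod
Palindrome = Yes


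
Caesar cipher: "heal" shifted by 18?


Word: "heal"
Shift: 18
Each letter → (letter + shift) mod 26:
  'h' (7) + 18 = 25 → 'z'
  'e' (4) + 18 = 22 → 'w'
  'a' (0) + 18 = 18 → 's'
  'l' (11) + 18 = 3 → 'd'
Result = "zwsd"


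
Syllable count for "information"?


Word: "information"
Syllable breakdown: in-for-ma-tion
Counting: 4 parts
= 4 syllables


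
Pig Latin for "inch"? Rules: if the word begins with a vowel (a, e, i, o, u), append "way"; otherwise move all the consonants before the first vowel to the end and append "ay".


Word: "inch"
Starts with vowel → add 'way'
Pig Latin = "inchway"


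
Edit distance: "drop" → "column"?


Word 1: "drop" (length 4)
Word 2: "column" (length 6)
One optimal edit sequence (insert/delete/substitute each cost 1):
  1. insert 'c'  (+1)
  2. insert 'o'  (+1)
  3. substitute 'd' -> 'l'  (+1)
  4. substitute 'r' -> 'u'  (+1)
  5. substitute 'o' -> 'm'  (+1)
  6. substitute 'p' -> 'n'  (+1)
Total edit operations: 6
Edit distance = 6


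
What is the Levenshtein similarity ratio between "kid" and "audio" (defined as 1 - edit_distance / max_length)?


Word 1: "kid" (length 3)
Word 2: "audio" (length 5)
One optimal edit sequence:
  1. insert 'a'  (+1)
  2. insert 'u'  (+1)
  3. substitute 'k' -> 'd'  (+1)
  4. keep 'i'
  5. substitute 'd' -> 'o'  (+1)
Edit distance = 4
Max length = max(3, 5) = 5
Similarity = 1 - 4/5
= 0.2000


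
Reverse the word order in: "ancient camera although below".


Original: "ancient camera although below"
Words (1..n): ancient | camera | although | below
Reversed (n..1): below | although | camera | ancient
Result = "below although camera ancient"


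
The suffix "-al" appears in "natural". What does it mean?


Suffix: -al
Example: natural (nature + -al, with a spelling change)
Meaning = relating to


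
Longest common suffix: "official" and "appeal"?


Word 1: "official"
Word 2: "appeal"
Comparing from end:
  Pos -1: 'l' == 'l'
  Pos -2: 'a' == 'a'
  Pos -3: 'i' != 'e' (stop)
LCS = "al" (length 2)


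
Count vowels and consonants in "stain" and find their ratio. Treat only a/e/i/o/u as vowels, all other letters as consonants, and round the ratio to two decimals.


Word: "stain"
Vowels (a,e,i,o,u): 2
Consonants: 3
Ratio = 2/3
= 0.67


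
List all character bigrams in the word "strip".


Word: "strip" (length 5)
Number of bigrams = 5 - 2 + 1 = 4
  Position 0: "st"
  Position 1: "tr"
  Position 2: "ri"
  Position 3: "ip"
Bigrams = "st", "tr", "ri", "ip"


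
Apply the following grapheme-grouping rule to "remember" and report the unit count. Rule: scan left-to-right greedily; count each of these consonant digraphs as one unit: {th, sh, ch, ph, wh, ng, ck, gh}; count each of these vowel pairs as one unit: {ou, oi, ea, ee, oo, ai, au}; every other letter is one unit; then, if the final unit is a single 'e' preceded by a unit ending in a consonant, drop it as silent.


Word: "remember" (8 letters)
Left-to-right scan:
  [1] 'r' (letter)
  [2] 'e' (letter)
  [3] 'm' (letter)
  [4] 'e' (letter)
  [5] 'm' (letter)
  [6] 'b' (letter)
  [7] 'e' (letter)
  [8] 'r' (letter)
Units from scan: 8
Sound units = 8 units


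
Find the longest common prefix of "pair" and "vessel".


Word 1: "pair"
Word 2: "vessel"
Comparing from start:
  Pos 0: 'p' != 'v' (stop)
LCP = "" (length 0)


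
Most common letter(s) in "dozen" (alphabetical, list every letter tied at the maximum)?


Word: "dozen"
Letter counts:
  'd': 1
  'e': 1
  'n': 1
  'o': 1
  'z': 1
Maximum count = 1
Most frequent = 'd', 'e', 'n', 'o', 'z' (1 time each)
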